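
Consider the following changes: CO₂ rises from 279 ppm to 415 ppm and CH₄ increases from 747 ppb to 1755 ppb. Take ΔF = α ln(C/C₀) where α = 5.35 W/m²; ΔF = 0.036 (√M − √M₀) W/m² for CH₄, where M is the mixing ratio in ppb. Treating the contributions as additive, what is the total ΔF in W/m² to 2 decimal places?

CO₂: 5.35 × ln(415/279) = 5.35 × ln(1.48746) = 5.35 × 0.39707 = 2.1243 W/m².
CH₄: 0.036 × (√1755 − √747) = 0.036 × (41.8927 − 27.3313) = 0.036 × 14.5614 = 0.5242 W/m².
Total ΔF = 2.1243 + 0.5242 = 2.6485 W/m².

ΔF = 2.65 W/m²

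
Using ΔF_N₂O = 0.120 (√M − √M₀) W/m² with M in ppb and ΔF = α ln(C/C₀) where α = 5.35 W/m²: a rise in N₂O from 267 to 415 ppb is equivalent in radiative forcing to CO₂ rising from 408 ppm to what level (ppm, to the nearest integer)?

C ≈ 447 ppm

N₂O forcing: 0.120 × (√415 − √267) = 0.120 × (20.3715 − 16.3401) = 0.120 × 4.0314 = 0.48377 W/m².
Set 5.35 ln(C/408) = 0.48377: ln(C/408) = 0.48377/5.35 = 0.09042, so C = 408 × e^0.09042 = 408 × 1.09463 = 446.61 ppm.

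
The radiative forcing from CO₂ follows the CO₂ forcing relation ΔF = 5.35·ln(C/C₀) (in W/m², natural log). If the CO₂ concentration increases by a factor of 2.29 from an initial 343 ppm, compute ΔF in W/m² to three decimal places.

ΔF = 4.433 W/m²

ΔF = 5.35 × ln(2.29) = 5.35 × 0.82855 = 4.4327 W/m².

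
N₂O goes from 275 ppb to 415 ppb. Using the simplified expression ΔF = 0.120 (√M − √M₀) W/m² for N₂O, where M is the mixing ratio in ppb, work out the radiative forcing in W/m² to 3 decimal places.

ΔF = 0.455 W/m²

N₂O: 0.120 × (√415 − √275) = 0.120 × (20.3715 − 16.5831) = 0.120 × 3.7884 = 0.4546 W/m².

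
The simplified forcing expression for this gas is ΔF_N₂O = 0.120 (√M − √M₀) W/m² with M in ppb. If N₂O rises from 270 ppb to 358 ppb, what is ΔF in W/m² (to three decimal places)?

N₂O: 0.120 × (√358 − √270) = 0.120 × (18.9209 − 16.4317) = 0.120 × 2.4892 = 0.2987 W/m².

ΔF = 0.299 W/m²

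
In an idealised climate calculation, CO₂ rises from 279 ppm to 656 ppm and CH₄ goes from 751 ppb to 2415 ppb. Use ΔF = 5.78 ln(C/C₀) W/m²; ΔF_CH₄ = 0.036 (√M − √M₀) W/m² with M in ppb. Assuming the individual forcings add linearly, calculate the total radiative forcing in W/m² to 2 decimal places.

CO₂: 5.78 × ln(656/279) = 5.78 × ln(2.35125) = 5.78 × 0.85495 = 4.9416 W/m².
CH₄: 0.036 × (√2415 − √751) = 0.036 × (49.1426 − 27.4044) = 0.036 × 21.7382 = 0.7826 W/m².
Total ΔF = 4.9416 + 0.7826 = 5.7242 W/m².

ΔF = 5.72 W/m²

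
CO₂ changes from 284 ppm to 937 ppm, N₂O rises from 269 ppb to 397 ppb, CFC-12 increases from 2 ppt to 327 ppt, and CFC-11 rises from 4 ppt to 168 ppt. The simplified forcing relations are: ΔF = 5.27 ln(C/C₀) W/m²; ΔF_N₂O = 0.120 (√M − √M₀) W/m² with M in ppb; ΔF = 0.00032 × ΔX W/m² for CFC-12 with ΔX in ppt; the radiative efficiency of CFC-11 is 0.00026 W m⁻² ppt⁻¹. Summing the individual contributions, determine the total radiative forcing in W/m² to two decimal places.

ΔF = 6.86 W/m²

CO₂: 5.27 × ln(937/284) = 5.27 × ln(3.29930) = 5.27 × 1.19371 = 6.2909 W/m².
N₂O: 0.120 × (√397 − √269) = 0.120 × (19.9249 − 16.4012) = 0.120 × 3.5237 = 0.4228 W/m².
CFC-12: ΔF = 0.00032 × (327 − 2) = 0.00032 × 325 = 0.1040 W/m².
CFC-11: ΔF = 0.00026 × (168 − 4) = 0.00026 × 164 = 0.0426 W/m².
Total ΔF = 6.2909 + 0.4228 + 0.1040 + 0.0426 = 6.8603 W/m².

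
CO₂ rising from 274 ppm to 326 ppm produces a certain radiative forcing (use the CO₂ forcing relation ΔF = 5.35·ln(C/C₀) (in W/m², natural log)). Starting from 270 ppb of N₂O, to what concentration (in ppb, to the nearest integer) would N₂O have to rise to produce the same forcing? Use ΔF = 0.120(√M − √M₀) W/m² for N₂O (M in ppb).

M ≈ 585 ppb

CO₂ forcing: 5.35 × ln(326/274) = 5.35 × 0.173769 = 0.92966 W/m².
Set 0.120(√M − √270) = 0.92966: √M = 0.92966/0.120 + √270 = 7.7472 + 16.4317 = 24.1789.
M = (24.1789)² = 584.62 ppb.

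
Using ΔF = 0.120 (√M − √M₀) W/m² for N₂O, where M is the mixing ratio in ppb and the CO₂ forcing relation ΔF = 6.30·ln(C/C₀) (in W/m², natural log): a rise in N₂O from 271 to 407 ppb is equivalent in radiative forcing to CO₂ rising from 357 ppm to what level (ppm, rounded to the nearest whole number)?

C ≈ 383 ppm

N₂O forcing: 0.120 × (√407 − √271) = 0.120 × (20.1742 − 16.4621) = 0.120 × 3.7121 = 0.44545 W/m².
Set 6.30 ln(C/357) = 0.44545: ln(C/357) = 0.44545/6.30 = 0.07071, so C = 357 × e^0.07071 = 357 × 1.07327 = 383.16 ppm.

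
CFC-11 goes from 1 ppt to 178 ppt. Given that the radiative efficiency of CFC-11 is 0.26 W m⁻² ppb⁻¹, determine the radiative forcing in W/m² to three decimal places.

CFC-11: Δ = 178 − 1 = 177 ppt = 0.177 ppb; ΔF = 0.26 × 0.177 = 0.0460 W/m².

ΔF = 0.046 W/m²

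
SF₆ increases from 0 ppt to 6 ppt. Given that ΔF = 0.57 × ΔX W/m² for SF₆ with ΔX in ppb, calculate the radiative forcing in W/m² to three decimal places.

ΔF = 0.003 W/m²

SF₆: Δ = 6 − 0 = 6 ppt = 0.006 ppb; ΔF = 0.57 × 0.006 = 0.0034 W/m².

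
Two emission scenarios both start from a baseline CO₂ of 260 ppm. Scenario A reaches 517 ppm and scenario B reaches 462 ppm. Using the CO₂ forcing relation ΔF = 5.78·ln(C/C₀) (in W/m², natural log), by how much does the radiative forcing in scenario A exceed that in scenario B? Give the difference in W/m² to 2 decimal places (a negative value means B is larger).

ΔF_A = 5.78 ln(517/260) = 5.78 × 0.68736 = 3.9729 W/m².
ΔF_B = 5.78 ln(462/260) = 5.78 × 0.57488 = 3.3228 W/m².
Difference: 3.9729 − 3.3228 = 0.6501 W/m².

ΔF_A − ΔF_B = 0.65 W/m²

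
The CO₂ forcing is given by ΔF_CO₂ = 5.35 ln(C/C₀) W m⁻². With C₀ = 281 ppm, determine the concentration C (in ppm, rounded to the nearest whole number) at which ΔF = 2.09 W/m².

Set 5.35 ln(C/281) = 2.09, so ln(C/281) = 2.09/5.35 = 0.39065.
Then C/281 = e^0.39065 = 1.47794, giving C = 281 × 1.47794 = 415.30 ppm.

C ≈ 415 ppm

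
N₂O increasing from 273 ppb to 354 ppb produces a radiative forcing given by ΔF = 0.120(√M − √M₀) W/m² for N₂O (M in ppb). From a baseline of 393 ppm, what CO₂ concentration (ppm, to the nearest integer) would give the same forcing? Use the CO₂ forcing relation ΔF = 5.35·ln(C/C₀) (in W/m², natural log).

N₂O forcing: 0.120 × (√354 − √273) = 0.120 × (18.8149 − 16.5227) = 0.120 × 2.2922 = 0.27506 W/m².
Set 5.35 ln(C/393) = 0.27506: ln(C/393) = 0.27506/5.35 = 0.05141, so C = 393 × e^0.05141 = 393 × 1.05275 = 413.73 ppm.

C ≈ 414 ppm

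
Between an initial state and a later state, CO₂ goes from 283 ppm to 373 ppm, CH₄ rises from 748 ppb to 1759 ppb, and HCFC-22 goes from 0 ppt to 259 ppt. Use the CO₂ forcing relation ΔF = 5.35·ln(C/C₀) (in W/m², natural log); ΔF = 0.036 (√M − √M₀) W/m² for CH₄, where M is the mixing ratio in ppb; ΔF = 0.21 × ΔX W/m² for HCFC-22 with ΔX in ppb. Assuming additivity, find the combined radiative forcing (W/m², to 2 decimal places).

ΔF = 2.06 W/m²

CO₂: 5.35 × ln(373/283) = 5.35 × ln(1.31802) = 5.35 × 0.27613 = 1.4773 W/m².
CH₄: 0.036 × (√1759 − √748) = 0.036 × (41.9404 − 27.3496) = 0.036 × 14.5908 = 0.5253 W/m².
HCFC-22: Δ = 259 − 0 = 259 ppt = 0.259 ppb; ΔF = 0.21 × 0.259 = 0.0544 W/m².
Total ΔF = 1.4773 + 0.5253 + 0.0544 = 2.0570 W/m².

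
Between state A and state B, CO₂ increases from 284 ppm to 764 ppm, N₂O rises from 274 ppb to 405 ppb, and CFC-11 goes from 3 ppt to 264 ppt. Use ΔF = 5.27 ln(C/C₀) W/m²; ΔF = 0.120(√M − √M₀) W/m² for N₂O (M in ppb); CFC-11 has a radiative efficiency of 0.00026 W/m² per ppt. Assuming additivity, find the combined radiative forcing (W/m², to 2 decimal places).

CO₂: 5.27 × ln(764/284) = 5.27 × ln(2.69014) = 5.27 × 0.98959 = 5.2151 W/m².
N₂O: 0.120 × (√405 − √274) = 0.120 × (20.1246 − 16.5529) = 0.120 × 3.5717 = 0.4286 W/m².
CFC-11: ΔF = 0.00026 × (264 − 3) = 0.00026 × 261 = 0.0679 W/m².
Total ΔF = 5.2151 + 0.4286 + 0.0679 = 5.7116 W/m².

ΔF = 5.71 W/m²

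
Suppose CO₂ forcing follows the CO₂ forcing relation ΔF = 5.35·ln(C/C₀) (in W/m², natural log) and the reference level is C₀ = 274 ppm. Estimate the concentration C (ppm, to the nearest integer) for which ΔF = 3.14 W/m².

Set 5.35 ln(C/274) = 3.14, so ln(C/274) = 3.14/5.35 = 0.58692.
Then C/274 = e^0.58692 = 1.79844, giving C = 274 × 1.79844 = 492.77 ppm.

C ≈ 493 ppm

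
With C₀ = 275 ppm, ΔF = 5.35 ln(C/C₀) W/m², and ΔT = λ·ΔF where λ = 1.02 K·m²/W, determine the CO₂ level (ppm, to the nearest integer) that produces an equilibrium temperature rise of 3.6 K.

Required forcing: ΔF = ΔT/λ = 3.6/1.02 = 3.5294 W/m².
Then ln(C/275) = ΔF/5.35 = 3.5294/5.35 = 0.65970.
So C = 275 × e^0.65970 = 275 × 1.93421 = 531.91 ppm.

C ≈ 532 ppm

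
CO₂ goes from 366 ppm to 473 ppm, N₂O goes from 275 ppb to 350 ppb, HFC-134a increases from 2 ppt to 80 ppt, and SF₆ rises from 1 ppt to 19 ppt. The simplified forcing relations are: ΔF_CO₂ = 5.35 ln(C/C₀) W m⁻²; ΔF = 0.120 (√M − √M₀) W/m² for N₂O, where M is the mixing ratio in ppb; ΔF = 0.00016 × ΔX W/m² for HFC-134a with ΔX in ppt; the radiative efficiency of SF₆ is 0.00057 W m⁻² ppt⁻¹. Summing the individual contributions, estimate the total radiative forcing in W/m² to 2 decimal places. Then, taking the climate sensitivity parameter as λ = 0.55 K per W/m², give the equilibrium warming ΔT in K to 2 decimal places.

CO₂: 5.35 × ln(473/366) = 5.35 × ln(1.29235) = 5.35 × 0.25646 = 1.3721 W/m².
N₂O: 0.120 × (√350 − √275) = 0.120 × (18.7083 − 16.5831) = 0.120 × 2.1252 = 0.2550 W/m².
HFC-134a: ΔF = 0.00016 × (80 − 2) = 0.00016 × 78 = 0.0125 W/m².
SF₆: ΔF = 0.00057 × (19 − 1) = 0.00057 × 18 = 0.0103 W/m².
Total ΔF = 1.3721 + 0.2550 + 0.0125 + 0.0103 = 1.6499 W/m².
ΔT = λ ΔF = 0.55 × 1.65 = 0.9075 K.

ΔF = 1.65 W/m²; ΔT = 0.91 K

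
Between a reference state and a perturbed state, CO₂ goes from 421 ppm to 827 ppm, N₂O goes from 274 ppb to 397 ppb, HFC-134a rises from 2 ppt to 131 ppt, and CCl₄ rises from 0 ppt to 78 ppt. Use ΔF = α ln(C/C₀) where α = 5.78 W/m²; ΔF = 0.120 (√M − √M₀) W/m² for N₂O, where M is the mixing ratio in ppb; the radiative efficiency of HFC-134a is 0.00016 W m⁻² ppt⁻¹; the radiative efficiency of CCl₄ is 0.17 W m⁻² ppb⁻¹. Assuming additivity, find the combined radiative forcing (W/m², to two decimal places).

ΔF = 4.34 W/m²

CO₂: 5.78 × ln(827/421) = 5.78 × ln(1.96437) = 5.78 × 0.67517 = 3.9025 W/m².
N₂O: 0.120 × (√397 − √274) = 0.120 × (19.9249 − 16.5529) = 0.120 × 3.3720 = 0.4046 W/m².
HFC-134a: ΔF = 0.00016 × (131 − 2) = 0.00016 × 129 = 0.0206 W/m².
CCl₄: Δ = 78 − 0 = 78 ppt = 0.078 ppb; ΔF = 0.17 × 0.078 = 0.0133 W/m².
Total ΔF = 3.9025 + 0.4046 + 0.0206 + 0.0133 = 4.3410 W/m².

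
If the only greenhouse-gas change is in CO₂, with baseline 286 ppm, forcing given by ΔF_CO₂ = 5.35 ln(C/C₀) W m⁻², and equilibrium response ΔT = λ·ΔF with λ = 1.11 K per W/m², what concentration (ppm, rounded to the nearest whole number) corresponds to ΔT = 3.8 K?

Required forcing: ΔF = ΔT/λ = 3.8/1.11 = 3.4234 W/m².
Then ln(C/286) = ΔF/5.35 = 3.4234/5.35 = 0.63989.
So C = 286 × e^0.63989 = 286 × 1.89627 = 542.33 ppm.

C ≈ 542 ppm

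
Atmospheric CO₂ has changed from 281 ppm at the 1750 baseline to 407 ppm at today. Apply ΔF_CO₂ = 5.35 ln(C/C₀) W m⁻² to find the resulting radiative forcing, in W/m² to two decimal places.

CO₂ absorption bands are partially saturated, so forcing scales with the logarithm of the concentration ratio.
CO₂: 5.35 × ln(407/281) = 5.35 × ln(1.44840) = 5.35 × 0.37046 = 1.9820 W/m².

ΔF = 1.98 W/m²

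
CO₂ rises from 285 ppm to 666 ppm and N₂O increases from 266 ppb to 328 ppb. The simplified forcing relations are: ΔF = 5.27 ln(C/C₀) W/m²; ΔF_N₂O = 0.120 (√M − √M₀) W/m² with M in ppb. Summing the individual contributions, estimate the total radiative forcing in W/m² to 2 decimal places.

ΔF = 4.69 W/m²

CO₂: 5.27 × ln(666/285) = 5.27 × ln(2.33684) = 5.27 × 0.84880 = 4.4732 W/m².
N₂O: 0.120 × (√328 − √266) = 0.120 × (18.1108 − 16.3095) = 0.120 × 1.8013 = 0.2162 W/m².
Total ΔF = 4.4732 + 0.2162 = 4.6894 W/m².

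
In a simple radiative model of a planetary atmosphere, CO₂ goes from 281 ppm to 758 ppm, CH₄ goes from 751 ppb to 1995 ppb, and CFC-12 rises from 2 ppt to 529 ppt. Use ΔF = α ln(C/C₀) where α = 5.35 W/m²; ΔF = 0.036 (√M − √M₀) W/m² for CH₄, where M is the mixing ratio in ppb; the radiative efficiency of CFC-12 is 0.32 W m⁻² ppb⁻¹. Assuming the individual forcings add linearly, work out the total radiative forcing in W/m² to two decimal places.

ΔF = 6.10 W/m²

CO₂: 5.35 × ln(758/281) = 5.35 × ln(2.69751) = 5.35 × 0.99233 = 5.3090 W/m².
CH₄: 0.036 × (√1995 − √751) = 0.036 × (44.6654 − 27.4044) = 0.036 × 17.2610 = 0.6214 W/m².
CFC-12: Δ = 529 − 2 = 527 ppt = 0.527 ppb; ΔF = 0.32 × 0.527 = 0.1686 W/m².
Total ΔF = 5.3090 + 0.6214 + 0.1686 = 6.0990 W/m².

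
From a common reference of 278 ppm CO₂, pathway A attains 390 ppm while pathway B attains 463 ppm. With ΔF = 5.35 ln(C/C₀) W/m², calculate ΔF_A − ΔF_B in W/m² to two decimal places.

ΔF_A = 5.35 ln(390/278) = 5.35 × 0.33853 = 1.8111 W/m².
ΔF_B = 5.35 ln(463/278) = 5.35 × 0.51011 = 2.7291 W/m².
Difference: 1.8111 − 2.7291 = -0.9180 W/m².
(Equivalently, ΔF_A − ΔF_B = 5.35 ln(390/463) = 5.35 × -0.17158 = -0.9180 W/m².)

ΔF_A − ΔF_B = -0.92 W/m²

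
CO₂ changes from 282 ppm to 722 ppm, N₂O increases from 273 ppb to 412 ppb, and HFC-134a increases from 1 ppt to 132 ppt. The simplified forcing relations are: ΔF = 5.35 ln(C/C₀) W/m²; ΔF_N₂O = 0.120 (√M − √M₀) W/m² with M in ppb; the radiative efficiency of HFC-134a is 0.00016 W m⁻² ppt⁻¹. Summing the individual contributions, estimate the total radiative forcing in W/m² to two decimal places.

CO₂: 5.35 × ln(722/282) = 5.35 × ln(2.56028) = 5.35 × 0.94012 = 5.0296 W/m².
N₂O: 0.120 × (√412 − √273) = 0.120 × (20.2978 − 16.5227) = 0.120 × 3.7751 = 0.4530 W/m².
HFC-134a: ΔF = 0.00016 × (132 − 1) = 0.00016 × 131 = 0.0210 W/m².
Total ΔF = 5.0296 + 0.4530 + 0.0210 = 5.5036 W/m².

ΔF = 5.50 W/m²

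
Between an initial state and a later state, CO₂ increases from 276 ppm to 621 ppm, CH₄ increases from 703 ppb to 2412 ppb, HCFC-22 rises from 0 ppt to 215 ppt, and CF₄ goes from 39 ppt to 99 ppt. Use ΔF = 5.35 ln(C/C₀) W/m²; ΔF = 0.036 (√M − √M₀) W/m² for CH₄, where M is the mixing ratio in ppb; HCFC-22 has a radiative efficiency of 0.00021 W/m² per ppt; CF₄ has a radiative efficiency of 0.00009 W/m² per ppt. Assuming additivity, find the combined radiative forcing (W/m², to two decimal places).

CO₂: 5.35 × ln(621/276) = 5.35 × ln(2.25000) = 5.35 × 0.81093 = 4.3385 W/m².
CH₄: 0.036 × (√2412 − √703) = 0.036 × (49.1121 − 26.5141) = 0.036 × 22.5980 = 0.8135 W/m².
HCFC-22: ΔF = 0.00021 × (215 − 0) = 0.00021 × 215 = 0.0452 W/m².
CF₄: ΔF = 0.00009 × (99 − 39) = 0.00009 × 60 = 0.0054 W/m².
Total ΔF = 4.3385 + 0.8135 + 0.0452 + 0.0054 = 5.2026 W/m².

ΔF = 5.20 W/m²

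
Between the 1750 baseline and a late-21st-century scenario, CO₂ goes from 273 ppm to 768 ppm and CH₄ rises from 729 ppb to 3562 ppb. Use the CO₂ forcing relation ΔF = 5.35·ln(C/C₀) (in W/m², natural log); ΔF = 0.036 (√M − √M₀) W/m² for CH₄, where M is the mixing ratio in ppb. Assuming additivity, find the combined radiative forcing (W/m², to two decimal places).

CO₂: 5.35 × ln(768/273) = 5.35 × ln(2.81319) = 5.35 × 1.03432 = 5.5336 W/m².
CH₄: 0.036 × (√3562 − √729) = 0.036 × (59.6825 − 27.0000) = 0.036 × 32.6825 = 1.1766 W/m².
Total ΔF = 5.5336 + 1.1766 = 6.7102 W/m².

ΔF = 6.71 W/m²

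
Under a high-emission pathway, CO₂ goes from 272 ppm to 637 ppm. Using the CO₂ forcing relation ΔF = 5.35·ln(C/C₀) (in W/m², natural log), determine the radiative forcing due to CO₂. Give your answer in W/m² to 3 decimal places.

CO₂: 5.35 × ln(637/272) = 5.35 × ln(2.34191) = 5.35 × 0.85097 = 4.5527 W/m².

ΔF = 4.553 W/m²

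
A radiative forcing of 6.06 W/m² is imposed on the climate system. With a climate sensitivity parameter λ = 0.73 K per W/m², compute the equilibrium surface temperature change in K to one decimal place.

ΔT = 4.4 K

ΔT = λ ΔF = 0.73 × 6.06 = 4.4238 K.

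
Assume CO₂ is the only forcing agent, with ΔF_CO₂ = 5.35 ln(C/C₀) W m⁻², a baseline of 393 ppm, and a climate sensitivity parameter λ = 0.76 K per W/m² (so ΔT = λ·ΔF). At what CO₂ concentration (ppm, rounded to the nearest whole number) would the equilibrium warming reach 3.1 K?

Required forcing: ΔF = ΔT/λ = 3.1/0.76 = 4.0789 W/m².
Then ln(C/393) = ΔF/5.35 = 4.0789/5.35 = 0.76241.
So C = 393 × e^0.76241 = 393 × 2.14344 = 842.37 ppm.

C ≈ 842 ppm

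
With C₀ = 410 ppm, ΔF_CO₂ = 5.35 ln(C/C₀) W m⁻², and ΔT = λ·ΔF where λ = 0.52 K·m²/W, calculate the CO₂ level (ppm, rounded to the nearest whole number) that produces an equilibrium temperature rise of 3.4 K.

Required forcing: ΔF = ΔT/λ = 3.4/0.52 = 6.5385 W/m².
Then ln(C/410) = ΔF/5.35 = 6.5385/5.35 = 1.22215.
So C = 410 × e^1.22215 = 410 × 3.39448 = 1391.74 ppm.

C ≈ 1392 ppm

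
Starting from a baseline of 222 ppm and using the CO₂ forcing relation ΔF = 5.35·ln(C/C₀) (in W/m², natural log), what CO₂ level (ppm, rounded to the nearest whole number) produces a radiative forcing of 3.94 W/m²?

Set 5.35 ln(C/222) = 3.94, so ln(C/222) = 3.94/5.35 = 0.73645.
Then C/222 = e^0.73645 = 2.08851, giving C = 222 × 2.08851 = 463.65 ppm.

C ≈ 464 ppm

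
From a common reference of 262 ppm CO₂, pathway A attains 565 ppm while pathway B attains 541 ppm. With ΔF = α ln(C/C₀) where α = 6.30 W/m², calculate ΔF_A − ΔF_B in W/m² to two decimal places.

ΔF_A − ΔF_B = 0.27 W/m²

ΔF_A = 6.30 ln(565/262) = 6.30 × 0.76848 = 4.8414 W/m².
ΔF_B = 6.30 ln(541/262) = 6.30 × 0.72507 = 4.5679 W/m².
Difference: 4.8414 − 4.5679 = 0.2735 W/m².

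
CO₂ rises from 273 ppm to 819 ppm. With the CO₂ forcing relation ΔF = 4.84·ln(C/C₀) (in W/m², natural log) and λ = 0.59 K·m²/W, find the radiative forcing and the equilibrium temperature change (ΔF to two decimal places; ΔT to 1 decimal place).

ΔF = 5.32 W/m²; ΔT = 3.1 K

CO₂: 4.84 × ln(819/273) = 4.84 × ln(3.00000) = 4.84 × 1.09861 = 5.3173 W/m².
ΔT = λ ΔF = 0.59 × 5.32 = 3.1388 K.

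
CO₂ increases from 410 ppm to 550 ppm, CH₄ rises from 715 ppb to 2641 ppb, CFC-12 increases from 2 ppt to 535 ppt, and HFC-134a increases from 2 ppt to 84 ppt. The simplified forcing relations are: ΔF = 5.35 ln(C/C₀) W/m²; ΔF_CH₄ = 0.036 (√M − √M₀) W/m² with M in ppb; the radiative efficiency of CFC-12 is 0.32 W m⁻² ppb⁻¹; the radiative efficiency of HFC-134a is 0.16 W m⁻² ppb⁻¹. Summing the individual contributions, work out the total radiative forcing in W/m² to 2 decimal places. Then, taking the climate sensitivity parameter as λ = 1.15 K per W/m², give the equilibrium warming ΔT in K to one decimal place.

CO₂: 5.35 × ln(550/410) = 5.35 × ln(1.34146) = 5.35 × 0.29376 = 1.5716 W/m².
CH₄: 0.036 × (√2641 − √715) = 0.036 × (51.3907 − 26.7395) = 0.036 × 24.6512 = 0.8874 W/m².
CFC-12: Δ = 535 − 2 = 533 ppt = 0.533 ppb; ΔF = 0.32 × 0.533 = 0.1706 W/m².
HFC-134a: Δ = 84 − 2 = 82 ppt = 0.082 ppb; ΔF = 0.16 × 0.082 = 0.0131 W/m².
Total ΔF = 1.5716 + 0.8874 + 0.1706 + 0.0131 = 2.6427 W/m².
ΔT = λ ΔF = 1.15 × 2.64 = 3.0360 K.

ΔF = 2.64 W/m²; ΔT = 3.0 K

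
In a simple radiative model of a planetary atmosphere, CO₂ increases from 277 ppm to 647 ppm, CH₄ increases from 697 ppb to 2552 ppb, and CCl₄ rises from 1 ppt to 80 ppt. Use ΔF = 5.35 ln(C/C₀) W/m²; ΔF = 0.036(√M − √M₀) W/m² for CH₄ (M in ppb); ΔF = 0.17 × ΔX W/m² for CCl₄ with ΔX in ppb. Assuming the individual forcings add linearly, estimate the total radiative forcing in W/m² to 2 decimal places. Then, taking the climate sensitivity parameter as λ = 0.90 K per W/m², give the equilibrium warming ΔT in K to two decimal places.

ΔF = 5.42 W/m²; ΔT = 4.88 K

CO₂: 5.35 × ln(647/277) = 5.35 × ln(2.33574) = 5.35 × 0.84833 = 4.5386 W/m².
CH₄: 0.036 × (√2552 − √697) = 0.036 × (50.5173 − 26.4008) = 0.036 × 24.1165 = 0.8682 W/m².
CCl₄: Δ = 80 − 1 = 79 ppt = 0.079 ppb; ΔF = 0.17 × 0.079 = 0.0134 W/m².
Total ΔF = 4.5386 + 0.8682 + 0.0134 = 5.4202 W/m².
ΔT = λ ΔF = 0.90 × 5.42 = 4.8780 K.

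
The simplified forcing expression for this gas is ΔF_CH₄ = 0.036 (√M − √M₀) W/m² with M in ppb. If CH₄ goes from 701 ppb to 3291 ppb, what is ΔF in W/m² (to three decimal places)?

ΔF = 1.112 W/m²

CH₄: 0.036 × (√3291 − √701) = 0.036 × (57.3672 − 26.4764) = 0.036 × 30.8908 = 1.1121 W/m².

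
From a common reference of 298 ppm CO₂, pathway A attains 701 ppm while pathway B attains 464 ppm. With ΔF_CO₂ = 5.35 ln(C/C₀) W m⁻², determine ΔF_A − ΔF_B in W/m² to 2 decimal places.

ΔF_A − ΔF_B = 2.21 W/m²

ΔF_A = 5.35 ln(701/298) = 5.35 × 0.85541 = 4.5764 W/m².
ΔF_B = 5.35 ln(464/298) = 5.35 × 0.44279 = 2.3689 W/m².
Difference: 4.5764 − 2.3689 = 2.2075 W/m².
(Equivalently, ΔF_A − ΔF_B = 5.35 ln(701/464) = 5.35 × 0.41262 = 2.2075 W/m².)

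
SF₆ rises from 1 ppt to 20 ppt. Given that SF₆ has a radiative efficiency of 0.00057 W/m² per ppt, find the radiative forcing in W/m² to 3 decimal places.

SF₆: ΔF = 0.00057 × (20 − 1) = 0.00057 × 19 = 0.0108 W/m².

ΔF = 0.011 W/m²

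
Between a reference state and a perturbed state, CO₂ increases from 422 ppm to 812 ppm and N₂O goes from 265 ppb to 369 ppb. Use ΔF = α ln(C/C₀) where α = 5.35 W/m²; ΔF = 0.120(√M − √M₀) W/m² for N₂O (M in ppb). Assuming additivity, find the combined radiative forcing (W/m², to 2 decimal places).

ΔF = 3.85 W/m²

CO₂: 5.35 × ln(812/422) = 5.35 × ln(1.92417) = 5.35 × 0.65449 = 3.5015 W/m².
N₂O: 0.120 × (√369 − √265) = 0.120 × (19.2094 − 16.2788) = 0.120 × 2.9306 = 0.3517 W/m².
Total ΔF = 3.5015 + 0.3517 = 3.8532 W/m².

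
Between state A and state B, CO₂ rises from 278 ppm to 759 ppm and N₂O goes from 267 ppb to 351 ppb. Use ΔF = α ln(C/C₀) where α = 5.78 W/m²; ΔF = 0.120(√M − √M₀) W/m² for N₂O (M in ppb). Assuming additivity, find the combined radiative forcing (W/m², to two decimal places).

ΔF = 6.09 W/m²

CO₂: 5.78 × ln(759/278) = 5.78 × ln(2.73022) = 5.78 × 1.00438 = 5.8053 W/m².
N₂O: 0.120 × (√351 − √267) = 0.120 × (18.7350 − 16.3401) = 0.120 × 2.3949 = 0.2874 W/m².
Total ΔF = 5.8053 + 0.2874 = 6.0927 W/m².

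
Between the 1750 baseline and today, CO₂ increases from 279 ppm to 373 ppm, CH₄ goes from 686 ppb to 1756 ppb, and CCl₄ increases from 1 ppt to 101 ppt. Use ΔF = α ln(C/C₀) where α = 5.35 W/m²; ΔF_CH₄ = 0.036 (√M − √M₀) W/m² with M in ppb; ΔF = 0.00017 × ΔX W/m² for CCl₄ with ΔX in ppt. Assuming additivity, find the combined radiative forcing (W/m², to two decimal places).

ΔF = 2.14 W/m²

CO₂: 5.35 × ln(373/279) = 5.35 × ln(1.33692) = 5.35 × 0.29037 = 1.5535 W/m².
CH₄: 0.036 × (√1756 − √686) = 0.036 × (41.9047 − 26.1916) = 0.036 × 15.7131 = 0.5657 W/m².
CCl₄: ΔF = 0.00017 × (101 − 1) = 0.00017 × 100 = 0.0170 W/m².
Total ΔF = 1.5535 + 0.5657 + 0.0170 = 2.1362 W/m².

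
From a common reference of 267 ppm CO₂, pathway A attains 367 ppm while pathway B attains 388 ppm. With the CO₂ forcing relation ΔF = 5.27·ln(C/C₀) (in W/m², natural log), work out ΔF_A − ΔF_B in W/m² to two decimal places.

ΔF_A = 5.27 ln(367/267) = 5.27 × 0.31811 = 1.6764 W/m².
ΔF_B = 5.27 ln(388/267) = 5.27 × 0.37376 = 1.9697 W/m².
Difference: 1.6764 − 1.9697 = -0.2933 W/m².

ΔF_A − ΔF_B = -0.29 W/m²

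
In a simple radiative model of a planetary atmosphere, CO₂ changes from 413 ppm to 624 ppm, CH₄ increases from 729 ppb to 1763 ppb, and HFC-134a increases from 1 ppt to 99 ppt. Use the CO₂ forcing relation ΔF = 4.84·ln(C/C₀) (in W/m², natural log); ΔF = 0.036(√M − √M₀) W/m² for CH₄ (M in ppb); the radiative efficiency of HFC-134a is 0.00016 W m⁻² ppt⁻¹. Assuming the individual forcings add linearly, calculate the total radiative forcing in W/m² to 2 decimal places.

CO₂: 4.84 × ln(624/413) = 4.84 × ln(1.51090) = 4.84 × 0.41271 = 1.9975 W/m².
CH₄: 0.036 × (√1763 − √729) = 0.036 × (41.9881 − 27.0000) = 0.036 × 14.9881 = 0.5396 W/m².
HFC-134a: ΔF = 0.00016 × (99 − 1) = 0.00016 × 98 = 0.0157 W/m².
Total ΔF = 1.9975 + 0.5396 + 0.0157 = 2.5528 W/m².

ΔF = 2.55 W/m²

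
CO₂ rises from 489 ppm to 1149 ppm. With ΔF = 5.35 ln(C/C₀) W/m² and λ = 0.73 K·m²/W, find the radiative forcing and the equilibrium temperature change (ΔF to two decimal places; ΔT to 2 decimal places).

ΔF = 4.57 W/m²; ΔT = 3.34 K

CO₂: 5.35 × ln(1149/489) = 5.35 × ln(2.34969) = 5.35 × 0.85428 = 4.5704 W/m².
ΔT = λ ΔF = 0.73 × 4.57 = 3.3361 K.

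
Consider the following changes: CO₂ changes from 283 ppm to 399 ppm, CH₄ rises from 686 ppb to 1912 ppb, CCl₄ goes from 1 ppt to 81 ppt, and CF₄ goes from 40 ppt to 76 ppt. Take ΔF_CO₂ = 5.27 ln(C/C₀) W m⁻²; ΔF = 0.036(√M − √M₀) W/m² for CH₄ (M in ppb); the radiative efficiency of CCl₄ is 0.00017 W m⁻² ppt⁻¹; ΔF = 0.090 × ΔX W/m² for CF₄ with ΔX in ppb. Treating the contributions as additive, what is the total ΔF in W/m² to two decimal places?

CO₂: 5.27 × ln(399/283) = 5.27 × ln(1.40989) = 5.27 × 0.34351 = 1.8103 W/m².
CH₄: 0.036 × (√1912 − √686) = 0.036 × (43.7264 − 26.1916) = 0.036 × 17.5348 = 0.6313 W/m².
CCl₄: ΔF = 0.00017 × (81 − 1) = 0.00017 × 80 = 0.0136 W/m².
CF₄: Δ = 76 − 40 = 36 ppt = 0.036 ppb; ΔF = 0.090 × 0.036 = 0.0032 W/m².
Total ΔF = 1.8103 + 0.6313 + 0.0136 + 0.0032 = 2.4584 W/m².

ΔF = 2.46 W/m²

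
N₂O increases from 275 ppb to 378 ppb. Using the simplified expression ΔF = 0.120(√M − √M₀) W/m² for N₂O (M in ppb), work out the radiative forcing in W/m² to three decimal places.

ΔF = 0.343 W/m²

N₂O: 0.120 × (√378 − √275) = 0.120 × (19.4422 − 16.5831) = 0.120 × 2.8591 = 0.3431 W/m².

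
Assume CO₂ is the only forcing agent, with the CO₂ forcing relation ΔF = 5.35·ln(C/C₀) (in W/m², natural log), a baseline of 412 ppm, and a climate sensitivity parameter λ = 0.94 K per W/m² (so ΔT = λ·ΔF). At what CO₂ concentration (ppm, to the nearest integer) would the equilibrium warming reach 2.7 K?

Required forcing: ΔF = ΔT/λ = 2.7/0.94 = 2.8723 W/m².
Then ln(C/412) = ΔF/5.35 = 2.8723/5.35 = 0.53688.
So C = 412 × e^0.53688 = 412 × 1.71066 = 704.79 ppm.

C ≈ 705 ppm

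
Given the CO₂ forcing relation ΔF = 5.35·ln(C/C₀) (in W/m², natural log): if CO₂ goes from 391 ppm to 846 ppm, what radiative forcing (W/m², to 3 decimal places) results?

CO₂: 5.35 × ln(846/391) = 5.35 × ln(2.16368) = 5.35 × 0.77181 = 4.1292 W/m².

ΔF = 4.129 W/m²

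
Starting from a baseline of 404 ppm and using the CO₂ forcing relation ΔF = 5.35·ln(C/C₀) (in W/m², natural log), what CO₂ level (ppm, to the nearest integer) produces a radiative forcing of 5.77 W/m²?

C ≈ 1188 ppm

Set 5.35 ln(C/404) = 5.77, so ln(C/404) = 5.77/5.35 = 1.07850.
Then C/404 = e^1.07850 = 2.94027, giving C = 404 × 2.94027 = 1187.87 ppm.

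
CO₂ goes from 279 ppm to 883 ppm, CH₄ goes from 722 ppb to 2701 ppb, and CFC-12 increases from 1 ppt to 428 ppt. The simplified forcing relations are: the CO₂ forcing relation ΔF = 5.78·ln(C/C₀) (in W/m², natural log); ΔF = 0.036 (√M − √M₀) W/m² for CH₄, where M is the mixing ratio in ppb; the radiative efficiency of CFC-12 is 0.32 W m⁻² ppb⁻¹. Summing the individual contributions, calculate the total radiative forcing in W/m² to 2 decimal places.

ΔF = 7.70 W/m²

CO₂: 5.78 × ln(883/279) = 5.78 × ln(3.16487) = 5.78 × 1.15211 = 6.6592 W/m².
CH₄: 0.036 × (√2701 − √722) = 0.036 × (51.9711 − 26.8701) = 0.036 × 25.1010 = 0.9036 W/m².
CFC-12: Δ = 428 − 1 = 427 ppt = 0.427 ppb; ΔF = 0.32 × 0.427 = 0.1366 W/m².
Total ΔF = 6.6592 + 0.9036 + 0.1366 = 7.6994 W/m².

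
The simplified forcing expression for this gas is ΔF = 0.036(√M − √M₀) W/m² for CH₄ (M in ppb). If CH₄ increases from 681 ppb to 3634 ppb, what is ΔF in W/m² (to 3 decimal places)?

CH₄: 0.036 × (√3634 − √681) = 0.036 × (60.2827 − 26.0960) = 0.036 × 34.1867 = 1.2307 W/m².

ΔF = 1.231 W/m²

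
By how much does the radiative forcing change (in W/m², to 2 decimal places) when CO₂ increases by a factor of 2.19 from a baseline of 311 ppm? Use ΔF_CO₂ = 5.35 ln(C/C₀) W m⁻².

ΔF = 4.19 W/m²

ΔF = 5.35 × ln(2.19) = 5.35 × 0.78390 = 4.1939 W/m².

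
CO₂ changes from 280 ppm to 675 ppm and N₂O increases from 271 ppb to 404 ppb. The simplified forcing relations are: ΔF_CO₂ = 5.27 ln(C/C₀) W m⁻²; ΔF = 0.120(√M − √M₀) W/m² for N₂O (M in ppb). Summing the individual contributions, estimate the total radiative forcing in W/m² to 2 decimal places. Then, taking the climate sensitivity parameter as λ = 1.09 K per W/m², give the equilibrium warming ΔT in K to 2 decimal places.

ΔF = 5.07 W/m²; ΔT = 5.53 K

CO₂: 5.27 × ln(675/280) = 5.27 × ln(2.41071) = 5.27 × 0.87992 = 4.6372 W/m².
N₂O: 0.120 × (√404 − √271) = 0.120 × (20.0998 − 16.4621) = 0.120 × 3.6377 = 0.4365 W/m².
Total ΔF = 4.6372 + 0.4365 = 5.0737 W/m².
ΔT = λ ΔF = 1.09 × 5.07 = 5.5263 K.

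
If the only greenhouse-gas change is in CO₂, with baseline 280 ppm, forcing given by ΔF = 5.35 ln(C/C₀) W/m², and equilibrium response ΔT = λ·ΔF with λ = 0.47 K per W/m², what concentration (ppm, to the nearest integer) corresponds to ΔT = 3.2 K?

Required forcing: ΔF = ΔT/λ = 3.2/0.47 = 6.8085 W/m².
Then ln(C/280) = ΔF/5.35 = 6.8085/5.35 = 1.27262.
So C = 280 × e^1.27262 = 280 × 3.57019 = 999.65 ppm.

C ≈ 1000 ppm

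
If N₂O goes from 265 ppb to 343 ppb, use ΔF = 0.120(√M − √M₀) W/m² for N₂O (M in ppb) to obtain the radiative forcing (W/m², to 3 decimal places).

N₂O: 0.120 × (√343 − √265) = 0.120 × (18.5203 − 16.2788) = 0.120 × 2.2415 = 0.2690 W/m².

ΔF = 0.269 W/m²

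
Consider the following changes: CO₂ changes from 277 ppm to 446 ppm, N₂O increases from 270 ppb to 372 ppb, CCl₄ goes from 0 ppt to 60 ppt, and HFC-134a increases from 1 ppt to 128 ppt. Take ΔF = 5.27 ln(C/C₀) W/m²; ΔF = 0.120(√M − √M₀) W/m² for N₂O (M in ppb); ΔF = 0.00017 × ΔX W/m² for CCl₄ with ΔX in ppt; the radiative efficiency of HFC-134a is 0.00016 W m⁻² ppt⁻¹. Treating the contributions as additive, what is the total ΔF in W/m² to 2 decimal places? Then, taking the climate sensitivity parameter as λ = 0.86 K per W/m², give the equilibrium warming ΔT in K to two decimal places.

ΔF = 2.88 W/m²; ΔT = 2.48 K

CO₂: 5.27 × ln(446/277) = 5.27 × ln(1.61011) = 5.27 × 0.47630 = 2.5101 W/m².
N₂O: 0.120 × (√372 − √270) = 0.120 × (19.2873 − 16.4317) = 0.120 × 2.8556 = 0.3427 W/m².
CCl₄: ΔF = 0.00017 × (60 − 0) = 0.00017 × 60 = 0.0102 W/m².
HFC-134a: ΔF = 0.00016 × (128 − 1) = 0.00016 × 127 = 0.0203 W/m².
Total ΔF = 2.5101 + 0.3427 + 0.0102 + 0.0203 = 2.8833 W/m².
ΔT = λ ΔF = 0.86 × 2.88 = 2.4768 K.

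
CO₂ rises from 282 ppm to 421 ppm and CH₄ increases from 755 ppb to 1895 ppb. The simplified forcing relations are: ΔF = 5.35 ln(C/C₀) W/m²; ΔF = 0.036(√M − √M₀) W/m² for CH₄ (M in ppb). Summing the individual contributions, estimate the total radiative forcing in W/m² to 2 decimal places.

ΔF = 2.72 W/m²

CO₂: 5.35 × ln(421/282) = 5.35 × ln(1.49291) = 5.35 × 0.40073 = 2.1439 W/m².
CH₄: 0.036 × (√1895 − √755) = 0.036 × (43.5316 − 27.4773) = 0.036 × 16.0543 = 0.5780 W/m².
Total ΔF = 2.1439 + 0.5780 = 2.7219 W/m².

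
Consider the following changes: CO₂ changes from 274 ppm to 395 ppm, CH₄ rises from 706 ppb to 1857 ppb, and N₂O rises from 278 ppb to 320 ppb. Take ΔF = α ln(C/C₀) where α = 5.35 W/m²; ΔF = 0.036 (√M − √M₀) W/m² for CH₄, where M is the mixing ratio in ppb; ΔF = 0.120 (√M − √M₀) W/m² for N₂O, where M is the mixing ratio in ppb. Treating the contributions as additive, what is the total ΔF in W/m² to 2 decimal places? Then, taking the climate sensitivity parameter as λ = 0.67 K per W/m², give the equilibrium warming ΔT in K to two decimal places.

ΔF = 2.70 W/m²; ΔT = 1.81 K

CO₂: 5.35 × ln(395/274) = 5.35 × ln(1.44161) = 5.35 × 0.36576 = 1.9568 W/m².
CH₄: 0.036 × (√1857 − √706) = 0.036 × (43.0929 − 26.5707) = 0.036 × 16.5222 = 0.5948 W/m².
N₂O: 0.120 × (√320 − √278) = 0.120 × (17.8885 − 16.6733) = 0.120 × 1.2152 = 0.1458 W/m².
Total ΔF = 1.9568 + 0.5948 + 0.1458 = 2.6974 W/m².
ΔT = λ ΔF = 0.67 × 2.70 = 1.8090 K.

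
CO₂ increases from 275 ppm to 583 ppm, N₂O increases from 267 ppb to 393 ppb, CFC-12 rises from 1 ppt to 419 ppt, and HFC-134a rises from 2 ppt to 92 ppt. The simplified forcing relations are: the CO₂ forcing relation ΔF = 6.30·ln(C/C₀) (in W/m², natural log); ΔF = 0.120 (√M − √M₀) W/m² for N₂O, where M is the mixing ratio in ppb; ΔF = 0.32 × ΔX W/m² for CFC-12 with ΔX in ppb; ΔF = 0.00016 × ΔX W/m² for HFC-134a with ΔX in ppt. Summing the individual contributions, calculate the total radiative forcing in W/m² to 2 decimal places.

CO₂: 6.30 × ln(583/275) = 6.30 × ln(2.12000) = 6.30 × 0.75142 = 4.7339 W/m².
N₂O: 0.120 × (√393 − √267) = 0.120 × (19.8242 − 16.3401) = 0.120 × 3.4841 = 0.4181 W/m².
CFC-12: Δ = 419 − 1 = 418 ppt = 0.418 ppb; ΔF = 0.32 × 0.418 = 0.1338 W/m².
HFC-134a: ΔF = 0.00016 × (92 − 2) = 0.00016 × 90 = 0.0144 W/m².
Total ΔF = 4.7339 + 0.4181 + 0.1338 + 0.0144 = 5.3002 W/m².

ΔF = 5.30 W/m²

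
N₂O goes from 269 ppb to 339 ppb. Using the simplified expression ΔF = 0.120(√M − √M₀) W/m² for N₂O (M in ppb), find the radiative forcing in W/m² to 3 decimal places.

N₂O: 0.120 × (√339 − √269) = 0.120 × (18.4120 − 16.4012) = 0.120 × 2.0108 = 0.2413 W/m².

ΔF = 0.241 W/m²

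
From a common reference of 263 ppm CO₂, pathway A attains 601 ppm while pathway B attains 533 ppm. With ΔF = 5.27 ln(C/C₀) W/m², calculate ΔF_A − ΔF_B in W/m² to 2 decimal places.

ΔF_A − ΔF_B = 0.63 W/m²

ΔF_A = 5.27 ln(601/263) = 5.27 × 0.82644 = 4.3553 W/m².
ΔF_B = 5.27 ln(533/263) = 5.27 × 0.70637 = 3.7226 W/m².
Difference: 4.3553 − 3.7226 = 0.6327 W/m².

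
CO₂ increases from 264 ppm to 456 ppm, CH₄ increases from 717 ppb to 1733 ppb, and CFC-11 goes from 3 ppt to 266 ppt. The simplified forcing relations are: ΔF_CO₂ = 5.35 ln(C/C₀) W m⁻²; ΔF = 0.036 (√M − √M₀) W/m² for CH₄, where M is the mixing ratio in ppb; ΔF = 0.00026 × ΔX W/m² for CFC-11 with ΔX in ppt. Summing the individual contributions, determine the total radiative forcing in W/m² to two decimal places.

ΔF = 3.53 W/m²

CO₂: 5.35 × ln(456/264) = 5.35 × ln(1.72727) = 5.35 × 0.54654 = 2.9240 W/m².
CH₄: 0.036 × (√1733 − √717) = 0.036 × (41.6293 − 26.7769) = 0.036 × 14.8524 = 0.5347 W/m².
CFC-11: ΔF = 0.00026 × (266 − 3) = 0.00026 × 263 = 0.0684 W/m².
Total ΔF = 2.9240 + 0.5347 + 0.0684 = 3.5271 W/m².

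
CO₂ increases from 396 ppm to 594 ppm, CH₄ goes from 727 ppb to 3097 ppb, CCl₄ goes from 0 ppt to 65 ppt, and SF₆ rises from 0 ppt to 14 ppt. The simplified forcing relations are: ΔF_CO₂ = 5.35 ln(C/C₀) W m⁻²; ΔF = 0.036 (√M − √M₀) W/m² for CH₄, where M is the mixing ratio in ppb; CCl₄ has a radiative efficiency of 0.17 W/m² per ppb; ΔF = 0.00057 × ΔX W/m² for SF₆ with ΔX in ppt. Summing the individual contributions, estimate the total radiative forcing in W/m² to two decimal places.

CO₂: 5.35 × ln(594/396) = 5.35 × ln(1.50000) = 5.35 × 0.40547 = 2.1693 W/m².
CH₄: 0.036 × (√3097 − √727) = 0.036 × (55.6507 − 26.9629) = 0.036 × 28.6878 = 1.0328 W/m².
CCl₄: Δ = 65 − 0 = 65 ppt = 0.065 ppb; ΔF = 0.17 × 0.065 = 0.0111 W/m².
SF₆: ΔF = 0.00057 × (14 − 0) = 0.00057 × 14 = 0.0080 W/m².
Total ΔF = 2.1693 + 1.0328 + 0.0111 + 0.0080 = 3.2212 W/m².

ΔF = 3.22 W/m²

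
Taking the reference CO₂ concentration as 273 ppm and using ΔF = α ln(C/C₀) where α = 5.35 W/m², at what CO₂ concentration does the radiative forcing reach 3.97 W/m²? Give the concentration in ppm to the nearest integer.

Set 5.35 ln(C/273) = 3.97, so ln(C/273) = 3.97/5.35 = 0.74206.
Then C/273 = e^0.74206 = 2.10026, giving C = 273 × 2.10026 = 573.37 ppm.

C ≈ 573 ppm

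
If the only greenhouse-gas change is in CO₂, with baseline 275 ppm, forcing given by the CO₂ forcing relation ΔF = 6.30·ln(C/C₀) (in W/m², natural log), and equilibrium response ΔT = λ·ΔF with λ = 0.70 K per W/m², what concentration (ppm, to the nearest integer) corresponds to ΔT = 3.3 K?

Required forcing: ΔF = ΔT/λ = 3.3/0.70 = 4.7143 W/m².
Then ln(C/275) = ΔF/6.30 = 4.7143/6.30 = 0.74830.
So C = 275 × e^0.74830 = 275 × 2.11340 = 581.19 ppm.

C ≈ 581 ppm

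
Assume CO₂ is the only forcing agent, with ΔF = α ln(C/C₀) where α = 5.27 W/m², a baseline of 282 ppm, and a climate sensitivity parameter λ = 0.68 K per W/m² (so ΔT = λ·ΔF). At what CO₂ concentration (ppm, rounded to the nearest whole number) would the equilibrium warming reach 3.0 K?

Required forcing: ΔF = ΔT/λ = 3.0/0.68 = 4.4118 W/m².
Then ln(C/282) = ΔF/5.27 = 4.4118/5.27 = 0.83715.
So C = 282 × e^0.83715 = 282 × 2.30977 = 651.36 ppm.

C ≈ 651 ppm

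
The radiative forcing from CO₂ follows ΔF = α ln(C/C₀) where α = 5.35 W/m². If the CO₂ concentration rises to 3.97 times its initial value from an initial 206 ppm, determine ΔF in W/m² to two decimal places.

Because the forcing depends only on the ratio C/C₀, the initial concentration does not enter.
ΔF = 5.35 × ln(3.97) = 5.35 × 1.37877 = 7.3764 W/m².

ΔF = 7.38 W/m²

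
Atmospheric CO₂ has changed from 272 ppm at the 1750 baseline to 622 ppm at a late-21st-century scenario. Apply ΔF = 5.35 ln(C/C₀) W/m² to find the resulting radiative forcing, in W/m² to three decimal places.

ΔF = 4.425 W/m²

CO₂ absorption bands are partially saturated, so forcing scales with the logarithm of the concentration ratio.
CO₂: 5.35 × ln(622/272) = 5.35 × ln(2.28676) = 5.35 × 0.82714 = 4.4252 W/m².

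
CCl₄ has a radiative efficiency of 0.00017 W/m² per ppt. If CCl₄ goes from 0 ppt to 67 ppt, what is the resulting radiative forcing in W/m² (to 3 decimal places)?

ΔF = 0.011 W/m²

CCl₄: ΔF = 0.00017 × (67 − 0) = 0.00017 × 67 = 0.0114 W/m².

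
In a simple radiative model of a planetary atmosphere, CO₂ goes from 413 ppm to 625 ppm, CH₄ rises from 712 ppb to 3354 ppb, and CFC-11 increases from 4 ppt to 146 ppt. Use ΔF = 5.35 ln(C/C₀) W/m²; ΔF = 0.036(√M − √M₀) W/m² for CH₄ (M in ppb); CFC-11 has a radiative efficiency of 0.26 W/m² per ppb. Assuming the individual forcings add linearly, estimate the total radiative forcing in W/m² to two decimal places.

ΔF = 3.38 W/m²

CO₂: 5.35 × ln(625/413) = 5.35 × ln(1.51332) = 5.35 × 0.41431 = 2.2166 W/m².
CH₄: 0.036 × (√3354 − √712) = 0.036 × (57.9137 − 26.6833) = 0.036 × 31.2304 = 1.1243 W/m².
CFC-11: Δ = 146 − 4 = 142 ppt = 0.142 ppb; ΔF = 0.26 × 0.142 = 0.0369 W/m².
Total ΔF = 2.2166 + 1.1243 + 0.0369 = 3.3778 W/m².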